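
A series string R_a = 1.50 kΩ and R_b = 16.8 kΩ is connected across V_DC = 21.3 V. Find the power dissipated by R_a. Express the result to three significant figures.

ΣR = 18.30 kΩ → I = 21.3/18.30 = 1.164 mA.
P = I²R = 1.355 × 1.50 = 2.032 mW.

P ≈ 2.03 mW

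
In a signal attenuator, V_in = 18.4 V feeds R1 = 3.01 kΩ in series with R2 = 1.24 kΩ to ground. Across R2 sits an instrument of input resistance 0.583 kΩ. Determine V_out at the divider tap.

The load sits in parallel with R2, giving an effective lower resistance R2' = R2·R_L/(R2+R_L) = 0.3966 kΩ.
Then V_out = V_in · R2'/(R1 + R2') = 18.4 × 0.3966/3.407 = 2.142 V.

V_out ≈ 2.14 V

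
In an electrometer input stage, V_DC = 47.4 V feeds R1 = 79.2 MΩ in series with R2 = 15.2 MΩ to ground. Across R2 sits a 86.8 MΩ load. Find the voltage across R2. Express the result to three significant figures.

First combine the lower leg with the load: R2 ‖ R_L = 12.93 MΩ.
Now apply the divider: V_out = 47.4 × 0.1404 = 6.655 V.

V_out ≈ 6.65 V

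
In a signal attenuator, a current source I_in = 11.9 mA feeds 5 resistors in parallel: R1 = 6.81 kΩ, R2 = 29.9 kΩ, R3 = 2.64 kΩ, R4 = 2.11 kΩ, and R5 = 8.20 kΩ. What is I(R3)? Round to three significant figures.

I ≈ 3.90 mA

Conductances: ΣG = 1/6.81 + 1/29.9 + 1/2.64 + 1/2.11 + 1/8.20 = 1.155 (1/kΩ).
Current divider: I(R3) = I_in · G_k/ΣG = 11.9 × (0.3788/1.155) = 11.9 × 0.3280 = 3.903 mA.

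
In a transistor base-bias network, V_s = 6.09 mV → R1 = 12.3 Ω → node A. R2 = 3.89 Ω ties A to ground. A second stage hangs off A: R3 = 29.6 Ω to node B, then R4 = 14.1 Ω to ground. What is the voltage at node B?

V_B ≈ 0.442 mV

Looking into the second stage from A: R3 + R4 = 43.70 Ω appears in parallel with R2.
R2 ‖ (R3+R4) = 3.572 Ω.
First divider: V_A = V_s · 3.572/(12.3 + 3.572) = 1.371 mV.
Then the unloaded second divider: V_B = V_A × R4/(R3+R4) = 1.371 × 0.3227 = 0.4422 mV.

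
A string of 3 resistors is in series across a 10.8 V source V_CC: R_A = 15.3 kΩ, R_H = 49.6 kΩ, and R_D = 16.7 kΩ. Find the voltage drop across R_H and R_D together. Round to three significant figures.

V ≈ 8.78 V

ΣR = 15.3 + 49.6 + 16.7 = 81.60 kΩ.
R_{R_H..R_D} = 49.6 + 16.7 = 66.30 kΩ.
Voltage divider: V = V_CC · (66.30 / 81.60) = 10.8 × 0.8125 = 8.775 V.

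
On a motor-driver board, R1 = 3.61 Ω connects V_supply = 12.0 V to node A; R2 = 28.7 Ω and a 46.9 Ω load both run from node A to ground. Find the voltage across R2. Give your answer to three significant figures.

V_out ≈ 9.98 V

The load sits in parallel with R2, giving an effective lower resistance R2' = R2·R_L/(R2+R_L) = 17.80 Ω.
Then V_out = V_supply · R2'/(R1 + R2') = 12.0 × 17.80/21.41 = 9.977 V.
(Unloaded it would be 10.7 V; the load pulls it down.)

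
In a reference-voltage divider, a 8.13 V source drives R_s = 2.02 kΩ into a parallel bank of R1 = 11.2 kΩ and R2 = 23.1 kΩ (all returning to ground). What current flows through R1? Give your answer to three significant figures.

Parallel bank: R_p = 1/(1/11.2 + 1/23.1) = 7.543 kΩ.
Node voltage V_A = V_DC · R_p/(R_s + R_p) = 8.13 × 0.7888 = 6.413 V.
Branch current I = V_A/R1 = 6.413/11.2 = 0.5726 mA.

I ≈ 0.573 mA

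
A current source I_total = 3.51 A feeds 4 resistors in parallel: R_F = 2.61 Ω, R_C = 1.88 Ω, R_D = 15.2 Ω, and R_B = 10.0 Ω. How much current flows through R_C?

I ≈ 1.73 A

Conductances: ΣG = 1/2.61 + 1/1.88 + 1/15.2 + 1/10.0 = 1.081 (1/Ω).
Current divider: I(R_C) = I_total · G_k/ΣG = 3.51 × (0.5319/1.081) = 3.51 × 0.4921 = 1.727 A.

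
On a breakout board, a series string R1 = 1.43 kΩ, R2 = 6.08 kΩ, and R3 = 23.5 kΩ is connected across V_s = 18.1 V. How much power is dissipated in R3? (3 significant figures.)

Series current I = V_s/ΣR = 18.1/31.01 = 0.5837 mA.
P = I²R = 0.3407 × 23.5 = 8.006 mW.

P ≈ 8.01 mW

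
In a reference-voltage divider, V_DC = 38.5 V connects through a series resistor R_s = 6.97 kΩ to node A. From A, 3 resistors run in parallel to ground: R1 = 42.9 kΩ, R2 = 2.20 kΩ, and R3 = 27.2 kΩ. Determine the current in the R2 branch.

Combine the parallel branches: R_p = (1/42.9 + 1/2.20 + 1/27.2)⁻¹ = 1.943 kΩ.
V_A = 38.5 × 1.943/8.913 = 8.393 V.
I(R2) = V_A / R2 = 8.393/2.20 = 3.815 mA.

I ≈ 3.82 mA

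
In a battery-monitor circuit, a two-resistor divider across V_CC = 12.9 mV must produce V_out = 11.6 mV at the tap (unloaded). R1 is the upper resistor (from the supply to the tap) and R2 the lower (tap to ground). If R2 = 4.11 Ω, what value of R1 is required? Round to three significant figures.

R1 ≈ 0.461 Ω

V_out/V_CC = R2/(R1+R2) = 0.8992.
Rearranging, R1 = R2·(1−k)/k = 4.11 × 0.1121 = 0.4606 Ω.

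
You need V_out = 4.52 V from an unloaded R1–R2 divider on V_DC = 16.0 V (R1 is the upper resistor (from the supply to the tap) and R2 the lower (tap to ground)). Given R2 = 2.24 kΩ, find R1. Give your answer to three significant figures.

The divider ratio is R2/(R1+R2) = 4.52/16.0 = 0.2825.
R1 = R2·(1/k − 1) = 2.24 × 2.540 = 5.689 kΩ.

R1 ≈ 5.69 kΩ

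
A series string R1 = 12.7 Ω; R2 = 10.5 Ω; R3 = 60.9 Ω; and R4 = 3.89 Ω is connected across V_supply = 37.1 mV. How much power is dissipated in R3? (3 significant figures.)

Series current I = V_supply/ΣR = 37.1/87.99 = 0.4216 mA.
V(R3) = I·R = 25.68 mV; P = V·I = 25.68 × 0.4216 = 10.83 µW.

P ≈ 10.8 µW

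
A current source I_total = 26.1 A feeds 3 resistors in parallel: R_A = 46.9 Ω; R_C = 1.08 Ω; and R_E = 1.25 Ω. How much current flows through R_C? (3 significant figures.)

Conductances: ΣG = 1/46.9 + 1/1.08 + 1/1.25 = 1.747 (1/Ω).
Current divider: I(R_C) = I_total · G_k/ΣG = 26.1 × (0.9259/1.747) = 26.1 × 0.5299 = 13.83 A.

I ≈ 13.8 A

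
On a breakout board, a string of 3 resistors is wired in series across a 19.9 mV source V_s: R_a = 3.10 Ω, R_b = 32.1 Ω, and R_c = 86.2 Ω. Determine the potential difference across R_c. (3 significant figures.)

Series total: ΣR = 3.10 + 32.1 + 86.2 = 121.4 Ω.
Voltage divider: V = V_s · (86.20 / 121.4) = 19.9 × 0.7100 = 14.13 mV.

V ≈ 14.1 mV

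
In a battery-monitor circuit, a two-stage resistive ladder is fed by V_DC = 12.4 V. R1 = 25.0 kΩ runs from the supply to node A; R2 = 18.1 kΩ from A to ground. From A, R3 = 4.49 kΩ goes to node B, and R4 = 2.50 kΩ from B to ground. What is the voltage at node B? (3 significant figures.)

Looking into the second stage from A: R3 + R4 = 6.990 kΩ appears in parallel with R2.
Effective lower resistance at A: R2 ‖ 6.990 = 5.043 kΩ.
So V_A = 12.4 × 0.1678 = 2.081 V.
Then the unloaded second divider: V_B = V_A × R4/(R3+R4) = 2.081 × 0.3577 = 0.7444 V.

V_B ≈ 0.744 V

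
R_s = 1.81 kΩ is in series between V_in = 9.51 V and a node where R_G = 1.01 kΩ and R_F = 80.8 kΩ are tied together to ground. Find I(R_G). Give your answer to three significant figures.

Equivalent of the parallel group: R_p = 0.9975 kΩ.
V_A = 9.51 × 0.9975/2.808 = 3.379 V.
Branch current I = V_A/R_G = 3.379/1.01 = 3.345 mA.
(Check via current divider: I_total = 3.387 mA; share G_k/ΣG = 0.9877 → same result.)

I ≈ 3.35 mA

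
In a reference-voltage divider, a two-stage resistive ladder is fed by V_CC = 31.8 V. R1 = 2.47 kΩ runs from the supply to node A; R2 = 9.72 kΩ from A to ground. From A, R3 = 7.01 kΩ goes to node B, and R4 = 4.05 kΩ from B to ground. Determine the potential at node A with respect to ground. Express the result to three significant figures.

V_A ≈ 21.5 V

The second stage (R3 + R4 = 11.06 kΩ) loads node A in parallel with R2.
Effective lower resistance at A: R2 ‖ 11.06 = 5.173 kΩ.
First divider: V_A = V_CC · 5.173/(2.47 + 5.173) = 21.52 V.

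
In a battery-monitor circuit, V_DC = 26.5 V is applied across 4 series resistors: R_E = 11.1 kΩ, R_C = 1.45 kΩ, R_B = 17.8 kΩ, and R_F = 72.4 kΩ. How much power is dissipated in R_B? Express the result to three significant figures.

ΣR = 102.8 kΩ → I = 26.5/102.8 = 0.2579 mA.
P(R_B) = I²·R_B = (0.2579)² × 17.8 = 1.184 mW.

P ≈ 1.18 mW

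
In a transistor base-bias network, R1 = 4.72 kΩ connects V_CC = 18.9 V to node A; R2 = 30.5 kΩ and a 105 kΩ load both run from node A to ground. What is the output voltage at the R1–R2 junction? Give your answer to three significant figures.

The load sits in parallel with R2, giving an effective lower resistance R2' = R2·R_L/(R2+R_L) = 23.63 kΩ.
Then V_out = V_CC · R2'/(R1 + R2') = 18.9 × 23.63/28.35 = 15.75 V.

V_out ≈ 15.8 V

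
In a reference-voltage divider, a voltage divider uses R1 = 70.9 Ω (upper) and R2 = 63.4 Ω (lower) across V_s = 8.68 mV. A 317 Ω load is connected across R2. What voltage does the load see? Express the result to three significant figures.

The load sits in parallel with R2, giving an effective lower resistance R2' = R2·R_L/(R2+R_L) = 52.83 Ω.
Now apply the divider: V_out = 8.68 × 0.4270 = 3.706 mV.

V_out ≈ 3.71 mV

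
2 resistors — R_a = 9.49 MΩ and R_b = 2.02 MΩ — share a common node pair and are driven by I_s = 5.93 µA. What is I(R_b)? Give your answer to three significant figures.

I ≈ 4.89 µA

For two parallel branches, I_k = I_s · (other R)/(sum of R).
I(R_b) = 5.93 × 9.49/(9.49 + 2.02) = 5.93 × 0.8245 = 4.889 µA.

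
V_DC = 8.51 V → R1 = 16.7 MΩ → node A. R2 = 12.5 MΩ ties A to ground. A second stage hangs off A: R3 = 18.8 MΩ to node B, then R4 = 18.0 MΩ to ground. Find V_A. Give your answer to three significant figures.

V_A ≈ 3.05 V

The second stage (R3 + R4 = 36.80 MΩ) loads node A in parallel with R2.
R2 ‖ (R3+R4) = 9.331 MΩ.
So V_A = 8.51 × 0.3584 = 3.050 V.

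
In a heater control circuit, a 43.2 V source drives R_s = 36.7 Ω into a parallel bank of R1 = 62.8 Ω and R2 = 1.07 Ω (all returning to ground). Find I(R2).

Equivalent of the parallel group: R_p = 1.052 Ω.
V_A = 43.2 × 1.052/37.75 = 1.204 V.
Branch current I = V_A/R2 = 1.204/1.07 = 1.125 A.

I ≈ 1.13 A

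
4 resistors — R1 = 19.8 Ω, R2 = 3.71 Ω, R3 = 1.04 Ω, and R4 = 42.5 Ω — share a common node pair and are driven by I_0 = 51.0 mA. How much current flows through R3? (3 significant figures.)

Conductances: ΣG = 1/19.8 + 1/3.71 + 1/1.04 + 1/42.5 = 1.305 (1/Ω).
By the current-divider rule, I = I_0 · G_k/ΣG = 51.0 × 0.7367 = 37.57 mA.

I ≈ 37.6 mA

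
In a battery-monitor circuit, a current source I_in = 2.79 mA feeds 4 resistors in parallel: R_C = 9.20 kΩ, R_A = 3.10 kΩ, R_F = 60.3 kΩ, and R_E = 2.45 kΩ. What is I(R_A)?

I ≈ 1.05 mA

Total conductance ΣG = 1/9.20 + 1/3.10 + 1/60.3 + 1/2.45 = 0.8560 (units of 1/kΩ).
By the current-divider rule, I = I_in · G_k/ΣG = 2.79 × 0.3768 = 1.051 mA.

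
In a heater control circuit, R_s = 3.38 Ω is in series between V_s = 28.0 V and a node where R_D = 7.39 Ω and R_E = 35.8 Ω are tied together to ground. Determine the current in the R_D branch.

Combine the parallel branches: R_p = (1/7.39 + 1/35.8)⁻¹ = 6.126 Ω.
Node voltage V_A = V_s · R_p/(R_s + R_p) = 28.0 × 0.6444 = 18.04 V.
I(R_D) = V_A / R_D = 18.04/7.39 = 2.442 A.

I ≈ 2.44 A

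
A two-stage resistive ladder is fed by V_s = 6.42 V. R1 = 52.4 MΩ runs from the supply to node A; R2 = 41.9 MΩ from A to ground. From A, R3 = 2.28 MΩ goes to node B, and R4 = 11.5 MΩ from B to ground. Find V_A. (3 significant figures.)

V_A ≈ 1.06 V

Looking into the second stage from A: R3 + R4 = 13.78 MΩ appears in parallel with R2.
Effective lower resistance at A: R2 ‖ 13.78 = 10.37 MΩ.
V_A = 6.42 × 10.37/(52.4 + 10.37) = 1.061 V.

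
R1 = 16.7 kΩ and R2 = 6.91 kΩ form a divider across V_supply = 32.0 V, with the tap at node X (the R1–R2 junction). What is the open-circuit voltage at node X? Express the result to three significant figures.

V_th ≈ 9.37 V

Open-circuit (no load on X): V_th = V_supply · R2/(R1 + R2) = 32.0 × 6.91/(16.70 + 6.91) = 9.366 V.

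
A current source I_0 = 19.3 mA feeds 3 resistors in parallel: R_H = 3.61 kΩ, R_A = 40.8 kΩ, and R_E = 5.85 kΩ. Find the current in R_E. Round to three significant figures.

Conductances: ΣG = 1/3.61 + 1/40.8 + 1/5.85 = 0.4725 (1/kΩ).
R_E takes the fraction G_k/ΣG = 0.1709/0.4725 = 0.3618, so I = 19.3 × 0.3618 = 6.983 mA.

I ≈ 6.98 mA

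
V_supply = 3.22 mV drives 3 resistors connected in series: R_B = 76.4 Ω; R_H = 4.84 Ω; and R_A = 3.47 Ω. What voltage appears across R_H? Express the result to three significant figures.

V ≈ 0.184 mV

ΣR = 76.4 + 4.84 + 3.47 = 84.71 Ω.
Voltage divider: V = V_supply · (4.840 / 84.71) = 3.22 × 0.05714 = 0.1840 mV.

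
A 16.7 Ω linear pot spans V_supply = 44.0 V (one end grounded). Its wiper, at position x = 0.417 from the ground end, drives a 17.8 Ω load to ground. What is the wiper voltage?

V_out ≈ 14.9 V

The pot divides into 9.736 Ω above the wiper and 6.964 Ω below.
Lower segment in parallel with the load: 6.964 ‖ 17.8 = 5.006 Ω.
V_out = 44.0 × 5.006/(9.736 + 5.006) = 14.94 V.
(Unloaded: V_out = x·V_supply = 18.3 V.)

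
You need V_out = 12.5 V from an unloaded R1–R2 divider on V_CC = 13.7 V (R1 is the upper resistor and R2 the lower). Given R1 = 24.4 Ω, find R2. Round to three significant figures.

R2 ≈ 254 Ω

V_out/V_CC = R2/(R1+R2) = 0.9124.
So R2 = R1 · V_out/(V_CC − V_out) = 24.4 × 12.5/(13.7 − 12.5) = 24.4 × 10.42 = 254.2 Ω.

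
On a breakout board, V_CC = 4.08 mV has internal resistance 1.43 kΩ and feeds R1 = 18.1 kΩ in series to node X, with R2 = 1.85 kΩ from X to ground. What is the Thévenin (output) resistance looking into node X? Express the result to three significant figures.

R_th ≈ 1.69 kΩ

R1' = 1.43 + 18.1 = 19.53 kΩ (source resistance + R1).
Looking into X with the source shorted: R_th = R1'·R2/(R1'+R2) = 19.53 × 1.85/21.38 = 1.690 kΩ.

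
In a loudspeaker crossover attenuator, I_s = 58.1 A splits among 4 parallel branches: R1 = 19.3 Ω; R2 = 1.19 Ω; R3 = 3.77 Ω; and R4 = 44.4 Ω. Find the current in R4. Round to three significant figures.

ΣG = 1/19.3 + 1/1.19 + 1/3.77 + 1/44.4 = 1.180.
Current divider: I(R4) = I_s · G_k/ΣG = 58.1 × (0.02252/1.180) = 58.1 × 0.01909 = 1.109 A.

I ≈ 1.11 A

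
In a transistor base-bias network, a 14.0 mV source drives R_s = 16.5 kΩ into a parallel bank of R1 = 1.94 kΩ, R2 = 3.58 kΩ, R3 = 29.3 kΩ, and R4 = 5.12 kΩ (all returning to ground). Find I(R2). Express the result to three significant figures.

I ≈ 0.218 µA

Equivalent of the parallel group: R_p = 0.9763 kΩ.
V_A = 14.0 × 0.9763/17.48 = 0.7821 mV.
Branch current I = V_A/R2 = 0.7821/3.58 = 0.2185 µA.
(Equivalently: I_total = 0.8011 µA, then current-divider fraction G_k/ΣG = 0.2727.)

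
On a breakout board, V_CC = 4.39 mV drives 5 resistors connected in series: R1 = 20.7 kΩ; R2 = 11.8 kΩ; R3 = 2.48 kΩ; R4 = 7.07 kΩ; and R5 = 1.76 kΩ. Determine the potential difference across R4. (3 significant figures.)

V ≈ 0.708 mV

ΣR = 20.7 + 11.8 + 2.48 + 7.07 + 1.76 = 43.81 kΩ.
By the voltage-divider rule, V = 4.39 × 7.070/43.81 = 0.7085 mV.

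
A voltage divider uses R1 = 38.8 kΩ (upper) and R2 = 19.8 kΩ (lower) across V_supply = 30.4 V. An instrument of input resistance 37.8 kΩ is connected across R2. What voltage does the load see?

The load sits in parallel with R2, giving an effective lower resistance R2' = R2·R_L/(R2+R_L) = 12.99 kΩ.
Now apply the divider: V_out = 30.4 × 0.2509 = 7.627 V.

V_out ≈ 7.63 V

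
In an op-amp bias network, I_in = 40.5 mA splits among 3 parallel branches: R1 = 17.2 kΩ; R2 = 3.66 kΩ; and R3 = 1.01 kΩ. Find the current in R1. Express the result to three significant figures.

I ≈ 1.78 mA

ΣG = 1/17.2 + 1/3.66 + 1/1.01 = 1.321.
Current divider: I(R1) = I_in · G_k/ΣG = 40.5 × (0.05814/1.321) = 40.5 × 0.04400 = 1.782 mA.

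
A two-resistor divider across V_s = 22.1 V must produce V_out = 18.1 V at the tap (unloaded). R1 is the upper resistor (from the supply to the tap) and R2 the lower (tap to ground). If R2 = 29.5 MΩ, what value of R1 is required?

V_out/V_s = R2/(R1+R2) = 0.8190.
So R1 = R2 · (V_s/V_out − 1) = 29.5 × (22.1/18.1 − 1) = 29.5 × 0.2210 = 6.519 MΩ.

R1 ≈ 6.52 MΩ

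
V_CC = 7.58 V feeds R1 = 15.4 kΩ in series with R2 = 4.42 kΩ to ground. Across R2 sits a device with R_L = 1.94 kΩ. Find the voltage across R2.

V_out ≈ 0.610 V

The load sits in parallel with R2, giving an effective lower resistance R2' = R2·R_L/(R2+R_L) = 1.348 kΩ.
Voltage divider with the loaded lower leg: V_out = 7.58 × 1.348/(15.4 + 1.348) = 7.58 × 0.08050 = 0.6102 V.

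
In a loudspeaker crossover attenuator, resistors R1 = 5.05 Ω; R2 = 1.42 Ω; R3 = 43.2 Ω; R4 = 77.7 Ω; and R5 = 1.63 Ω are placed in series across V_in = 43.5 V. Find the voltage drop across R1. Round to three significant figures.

V ≈ 1.70 V

Series total: ΣR = 5.05 + 1.42 + 43.2 + 77.7 + 1.63 = 129.0 Ω.
V = V_in · R/ΣR = 43.5 × 0.03915 = 1.703 V.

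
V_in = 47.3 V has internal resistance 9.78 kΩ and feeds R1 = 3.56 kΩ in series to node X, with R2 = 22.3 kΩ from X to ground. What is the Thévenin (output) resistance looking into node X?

R1' = 9.78 + 3.56 = 13.34 kΩ (source resistance + R1).
Zeroing V_in shorts the top of R1' to ground, so R_th = R1' ‖ R2 = 8.347 kΩ.

R_th ≈ 8.35 kΩ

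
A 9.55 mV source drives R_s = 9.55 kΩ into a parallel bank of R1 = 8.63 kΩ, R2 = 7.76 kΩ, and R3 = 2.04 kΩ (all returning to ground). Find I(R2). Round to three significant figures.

I ≈ 0.153 µA

Parallel bank: R_p = 1/(1/8.63 + 1/7.76 + 1/2.04) = 1.361 kΩ.
Node voltage V_A = V_in · R_p/(R_s + R_p) = 9.55 × 0.1247 = 1.191 mV.
Branch current I = V_A/R2 = 1.191/7.76 = 0.1535 µA.
(Equivalently: I_total = 0.8753 µA, then current-divider fraction G_k/ΣG = 0.1753.)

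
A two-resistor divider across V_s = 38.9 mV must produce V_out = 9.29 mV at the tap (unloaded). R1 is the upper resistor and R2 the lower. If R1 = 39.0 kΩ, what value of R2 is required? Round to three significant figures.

The divider ratio is R2/(R1+R2) = 9.29/38.9 = 0.2388.
R2 = R1 · 0.2388/(1 − 0.2388) = 12.24 kΩ.

R2 ≈ 12.2 kΩ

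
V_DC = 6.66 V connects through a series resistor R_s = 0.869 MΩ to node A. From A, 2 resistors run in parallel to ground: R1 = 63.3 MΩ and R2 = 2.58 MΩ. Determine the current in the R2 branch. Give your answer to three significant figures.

I ≈ 1.91 µA

Equivalent of the parallel group: R_p = 2.479 MΩ.
Node voltage V_A = V_DC · R_p/(R_s + R_p) = 6.66 × 0.7404 = 4.931 V.
I(R2) = V_A / R2 = 4.931/2.58 = 1.911 µA.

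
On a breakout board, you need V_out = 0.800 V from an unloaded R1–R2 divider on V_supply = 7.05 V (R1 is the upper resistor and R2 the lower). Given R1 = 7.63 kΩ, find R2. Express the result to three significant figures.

Required fraction k = V_out/V_supply = 0.1135.
R2 = R1 · 0.1135/(1 − 0.1135) = 0.9766 kΩ.

R2 ≈ 0.977 kΩ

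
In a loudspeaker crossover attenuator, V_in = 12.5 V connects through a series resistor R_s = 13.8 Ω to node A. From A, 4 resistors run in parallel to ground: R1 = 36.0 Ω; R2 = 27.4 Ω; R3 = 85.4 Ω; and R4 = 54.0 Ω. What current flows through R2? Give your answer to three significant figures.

I ≈ 0.198 A

Equivalent of the parallel group: R_p = 10.58 Ω.
V_A = 12.5 × 10.58/24.38 = 5.425 V.
Branch current I = V_A/R2 = 5.425/27.4 = 0.1980 A.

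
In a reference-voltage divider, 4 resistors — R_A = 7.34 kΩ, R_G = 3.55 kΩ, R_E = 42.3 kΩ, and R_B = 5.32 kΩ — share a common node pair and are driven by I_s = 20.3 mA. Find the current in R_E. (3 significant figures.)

I ≈ 0.762 mA

ΣG = 1/7.34 + 1/3.55 + 1/42.3 + 1/5.32 = 0.6295.
Current divider: I(R_E) = I_s · G_k/ΣG = 20.3 × (0.02364/0.6295) = 20.3 × 0.03755 = 0.7623 mA.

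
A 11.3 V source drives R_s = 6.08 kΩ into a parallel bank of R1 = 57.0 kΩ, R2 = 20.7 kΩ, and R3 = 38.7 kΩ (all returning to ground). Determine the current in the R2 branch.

I ≈ 0.350 mA

Combine the parallel branches: R_p = (1/57.0 + 1/20.7 + 1/38.7)⁻¹ = 10.91 kΩ.
V_A = 11.3 × 10.91/16.99 = 7.255 V.
Branch current I = V_A/R2 = 7.255/20.7 = 0.3505 mA.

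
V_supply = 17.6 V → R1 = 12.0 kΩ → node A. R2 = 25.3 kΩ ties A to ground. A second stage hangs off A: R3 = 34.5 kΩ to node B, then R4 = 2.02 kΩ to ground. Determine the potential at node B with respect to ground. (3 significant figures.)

V_B ≈ 0.540 V

The second stage (R3 + R4 = 36.52 kΩ) loads node A in parallel with R2.
Effective lower resistance at A: R2 ‖ 36.52 = 14.95 kΩ.
First divider: V_A = V_supply · 14.95/(12.0 + 14.95) = 9.762 V.
V_B = V_A × 0.05531 = 0.5400 V.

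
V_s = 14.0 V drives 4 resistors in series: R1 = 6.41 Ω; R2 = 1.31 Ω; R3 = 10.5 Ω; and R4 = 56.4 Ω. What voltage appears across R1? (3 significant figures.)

V ≈ 1.20 V

Series total: ΣR = 6.41 + 1.31 + 10.5 + 56.4 = 74.62 Ω.
By the voltage-divider rule, V = 14.0 × 6.410/74.62 = 1.203 V.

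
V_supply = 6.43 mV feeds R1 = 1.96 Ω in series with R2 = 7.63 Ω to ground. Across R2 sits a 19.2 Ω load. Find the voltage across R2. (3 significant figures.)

V_out ≈ 4.73 mV

First combine the lower leg with the load: R2 ‖ R_L = 5.460 Ω.
Then V_out = V_supply · R2'/(R1 + R2') = 6.43 × 5.460/7.420 = 4.732 mV.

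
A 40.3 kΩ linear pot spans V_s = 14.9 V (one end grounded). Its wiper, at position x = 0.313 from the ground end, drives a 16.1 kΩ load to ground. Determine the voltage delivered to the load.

The pot divides into 27.69 kΩ above the wiper and 12.61 kΩ below.
R_L loads the lower segment: effective lower R = 7.073 kΩ.
Loaded-divider output: V_out = 14.9 × 0.2035 = 3.032 V.

V_out ≈ 3.03 V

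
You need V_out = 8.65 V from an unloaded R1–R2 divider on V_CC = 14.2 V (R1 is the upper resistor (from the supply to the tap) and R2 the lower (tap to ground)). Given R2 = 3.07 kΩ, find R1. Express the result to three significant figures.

R1 ≈ 1.97 kΩ

Required fraction k = V_out/V_CC = 0.6092.
So R1 = R2 · (V_CC/V_out − 1) = 3.07 × (14.2/8.65 − 1) = 3.07 × 0.6416 = 1.970 kΩ.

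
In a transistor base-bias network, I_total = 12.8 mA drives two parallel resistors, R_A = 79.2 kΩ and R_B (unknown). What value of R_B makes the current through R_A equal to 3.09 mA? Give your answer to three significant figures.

Two-branch current divider: I_A = I_total · R_B/(R_A + R_B).
With f = 0.2414, R_B = R_A · f/(1−f) = 79.2 × 0.3182 = 25.20 kΩ.

R_B ≈ 25.2 kΩ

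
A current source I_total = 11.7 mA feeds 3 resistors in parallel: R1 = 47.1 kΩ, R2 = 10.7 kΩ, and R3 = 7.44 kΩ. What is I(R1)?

ΣG = 1/47.1 + 1/10.7 + 1/7.44 = 0.2491.
R1 takes the fraction G_k/ΣG = 0.02123/0.2491 = 0.08523, so I = 11.7 × 0.08523 = 0.9972 mA.

I ≈ 0.997 mA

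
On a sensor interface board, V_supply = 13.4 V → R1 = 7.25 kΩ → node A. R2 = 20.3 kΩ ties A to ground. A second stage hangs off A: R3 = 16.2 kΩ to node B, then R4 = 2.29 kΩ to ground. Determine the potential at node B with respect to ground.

V_B ≈ 0.949 V

Node A sees R2 in parallel with the series input of stage 2, R3 + R4 = 18.49 kΩ.
Effective lower resistance at A: R2 ‖ 18.49 = 9.676 kΩ.
So V_A = 13.4 × 0.5717 = 7.660 V.
Then the unloaded second divider: V_B = V_A × R4/(R3+R4) = 7.660 × 0.1239 = 0.9488 V.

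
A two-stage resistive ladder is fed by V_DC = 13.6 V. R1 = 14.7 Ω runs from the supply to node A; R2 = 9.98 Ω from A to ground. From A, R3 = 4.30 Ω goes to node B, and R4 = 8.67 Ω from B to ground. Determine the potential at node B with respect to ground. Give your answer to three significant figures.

Looking into the second stage from A: R3 + R4 = 12.97 Ω appears in parallel with R2.
R2 ‖ (R3+R4) = 5.640 Ω.
V_A = 13.6 × 5.640/(14.7 + 5.640) = 3.771 V.
Then the unloaded second divider: V_B = V_A × R4/(R3+R4) = 3.771 × 0.6685 = 2.521 V.

V_B ≈ 2.52 V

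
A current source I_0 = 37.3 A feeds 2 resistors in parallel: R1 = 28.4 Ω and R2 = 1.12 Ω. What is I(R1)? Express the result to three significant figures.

With just two branches, the current splits inversely with resistance.
So I = 37.3 × 1.12/29.52 = 1.415 A.

I ≈ 1.42 A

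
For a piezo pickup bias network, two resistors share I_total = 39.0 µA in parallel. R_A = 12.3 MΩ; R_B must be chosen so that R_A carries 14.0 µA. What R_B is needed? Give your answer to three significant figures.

R_B ≈ 6.89 MΩ

The fraction through R_A equals R_B/(R_A+R_B).
With f = 0.3590, R_B = R_A · f/(1−f) = 12.3 × 0.5600 = 6.888 MΩ.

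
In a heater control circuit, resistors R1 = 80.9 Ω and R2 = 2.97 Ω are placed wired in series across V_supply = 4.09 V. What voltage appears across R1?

ΣR = 80.9 + 2.97 = 83.87 Ω.
V = V_supply · R/ΣR = 4.09 × 0.9646 = 3.945 V.

V ≈ 3.95 V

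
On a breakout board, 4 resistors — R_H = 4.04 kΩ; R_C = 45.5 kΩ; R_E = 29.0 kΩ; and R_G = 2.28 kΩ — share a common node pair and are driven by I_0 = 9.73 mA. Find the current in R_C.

Conductances: ΣG = 1/4.04 + 1/45.5 + 1/29.0 + 1/2.28 = 0.7426 (1/kΩ).
R_C takes the fraction G_k/ΣG = 0.02198/0.7426 = 0.02960, so I = 9.73 × 0.02960 = 0.2880 mA.

I ≈ 0.288 mA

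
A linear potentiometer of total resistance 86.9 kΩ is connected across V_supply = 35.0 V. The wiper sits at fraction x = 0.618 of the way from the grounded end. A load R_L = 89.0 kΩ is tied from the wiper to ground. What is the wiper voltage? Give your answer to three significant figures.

Lower segment x·R_p = 53.70 kΩ; upper segment (1−x)·R_p = 33.20 kΩ.
Lower segment in parallel with the load: 53.70 ‖ 89.0 = 33.49 kΩ.
V_out = 35.0 × 33.49/(33.20 + 33.49) = 17.58 V.

V_out ≈ 17.6 V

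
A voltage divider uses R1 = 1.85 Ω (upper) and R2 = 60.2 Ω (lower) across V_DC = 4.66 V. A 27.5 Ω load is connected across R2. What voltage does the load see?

R2 ‖ R_L = (60.2 × 27.5)/(60.2 + 27.5) = 18.88 Ω.
Now apply the divider: V_out = 4.66 × 0.9107 = 4.244 V.

V_out ≈ 4.24 V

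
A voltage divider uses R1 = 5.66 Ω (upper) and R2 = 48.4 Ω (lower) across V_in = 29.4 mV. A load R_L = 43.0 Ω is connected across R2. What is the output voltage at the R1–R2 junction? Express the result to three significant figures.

R2 ‖ R_L = (48.4 × 43.0)/(48.4 + 43.0) = 22.77 Ω.
Now apply the divider: V_out = 29.4 × 0.8009 = 23.55 mV.
(Unloaded it would be 26.3 mV; the load pulls it down.)

V_out ≈ 23.5 mV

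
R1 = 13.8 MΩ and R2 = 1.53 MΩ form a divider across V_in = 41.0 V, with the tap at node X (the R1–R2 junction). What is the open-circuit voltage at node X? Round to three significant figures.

Open-circuit (no load on X): V_th = V_in · R2/(R1 + R2) = 41.0 × 1.53/(13.80 + 1.53) = 4.092 V.

V_th ≈ 4.09 V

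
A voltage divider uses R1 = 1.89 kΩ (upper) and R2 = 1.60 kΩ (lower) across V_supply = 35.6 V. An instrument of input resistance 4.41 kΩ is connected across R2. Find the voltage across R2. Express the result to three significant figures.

V_out ≈ 13.6 V

R2 ‖ R_L = (1.60 × 4.41)/(1.60 + 4.41) = 1.174 kΩ.
Now apply the divider: V_out = 35.6 × 0.3832 = 13.64 V.
(Unloaded it would be 16.3 V; the load pulls it down.)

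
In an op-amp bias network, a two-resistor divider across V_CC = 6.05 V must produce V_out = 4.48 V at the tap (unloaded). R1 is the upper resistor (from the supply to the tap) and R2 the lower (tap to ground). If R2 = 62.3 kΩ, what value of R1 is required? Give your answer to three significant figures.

R1 ≈ 21.8 kΩ

Required fraction k = V_out/V_CC = 0.7405.
Rearranging, R1 = R2·(1−k)/k = 62.3 × 0.3504 = 21.83 kΩ.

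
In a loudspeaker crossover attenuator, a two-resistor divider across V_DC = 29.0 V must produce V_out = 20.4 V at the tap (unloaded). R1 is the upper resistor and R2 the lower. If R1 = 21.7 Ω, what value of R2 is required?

V_out/V_DC = R2/(R1+R2) = 0.7034.
R2 = R1 · 0.7034/(1 − 0.7034) = 51.47 Ω.

R2 ≈ 51.5 Ω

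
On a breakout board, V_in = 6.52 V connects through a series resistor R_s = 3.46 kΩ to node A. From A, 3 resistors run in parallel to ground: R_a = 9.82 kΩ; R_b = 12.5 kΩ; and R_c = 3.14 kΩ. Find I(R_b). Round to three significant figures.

Parallel bank: R_p = 1/(1/9.82 + 1/12.5 + 1/3.14) = 1.999 kΩ.
V_A by voltage divider: V_A = 6.52 × 1.999/(3.46 + 1.999) = 2.387 V.
Branch current I = V_A/R_b = 2.387/12.5 = 0.1910 mA.
(Equivalently: I_total = 1.194 mA, then current-divider fraction G_k/ΣG = 0.1599.)

I ≈ 0.191 mA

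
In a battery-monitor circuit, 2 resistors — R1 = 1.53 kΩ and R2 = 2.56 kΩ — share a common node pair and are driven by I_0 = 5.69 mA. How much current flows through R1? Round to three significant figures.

I ≈ 3.56 mA

Two-branch current divider: I_k = I_0 · R_other/(R_1 + R_2).
I(R1) = 5.69 × 2.56/(1.53 + 2.56) = 5.69 × 0.6259 = 3.561 mA.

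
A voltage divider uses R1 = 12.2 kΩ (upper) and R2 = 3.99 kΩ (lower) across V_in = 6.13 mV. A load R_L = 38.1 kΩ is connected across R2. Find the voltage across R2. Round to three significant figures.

First combine the lower leg with the load: R2 ‖ R_L = 3.612 kΩ.
Voltage divider with the loaded lower leg: V_out = 6.13 × 3.612/(12.2 + 3.612) = 6.13 × 0.2284 = 1.400 mV.
(Unloaded it would be 1.51 mV; the load pulls it down.)

V_out ≈ 1.40 mV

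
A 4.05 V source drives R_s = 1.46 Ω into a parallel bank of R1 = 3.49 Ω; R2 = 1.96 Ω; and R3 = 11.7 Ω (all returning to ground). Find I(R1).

Combine the parallel branches: R_p = (1/3.49 + 1/1.96 + 1/11.7)⁻¹ = 1.134 Ω.
V_A by voltage divider: V_A = 4.05 × 1.134/(1.46 + 1.134) = 1.770 V.
I(R1) = V_A / R1 = 1.770/3.49 = 0.5072 A.
(Check via current divider: I_total = 1.562 A; share G_k/ΣG = 0.3248 → same result.)

I ≈ 0.507 A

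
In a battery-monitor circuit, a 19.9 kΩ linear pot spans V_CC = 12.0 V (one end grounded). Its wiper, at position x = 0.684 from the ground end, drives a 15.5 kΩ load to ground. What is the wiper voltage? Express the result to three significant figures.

V_out ≈ 6.43 V

Split the track: R_lower = x·R_p = 13.61 kΩ, R_upper = (1−x)·R_p = 6.288 kΩ.
Lower segment in parallel with the load: 13.61 ‖ 15.5 = 7.247 kΩ.
Loaded-divider output: V_out = 12.0 × 0.5354 = 6.425 V.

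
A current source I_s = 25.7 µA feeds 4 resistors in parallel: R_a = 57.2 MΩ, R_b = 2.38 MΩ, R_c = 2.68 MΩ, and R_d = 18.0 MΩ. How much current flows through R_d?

I ≈ 1.65 µA

ΣG = 1/57.2 + 1/2.38 + 1/2.68 + 1/18.0 = 0.8663.
By the current-divider rule, I = I_s · G_k/ΣG = 25.7 × 0.06413 = 1.648 µA.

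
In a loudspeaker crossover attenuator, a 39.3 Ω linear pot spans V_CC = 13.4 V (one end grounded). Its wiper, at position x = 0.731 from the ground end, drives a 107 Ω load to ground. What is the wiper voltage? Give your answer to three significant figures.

The pot divides into 10.57 Ω above the wiper and 28.73 Ω below.
R_L loads the lower segment: effective lower R = 22.65 Ω.
V_out = 13.4 × 22.65/(10.57 + 22.65) = 9.136 V.

V_out ≈ 9.14 V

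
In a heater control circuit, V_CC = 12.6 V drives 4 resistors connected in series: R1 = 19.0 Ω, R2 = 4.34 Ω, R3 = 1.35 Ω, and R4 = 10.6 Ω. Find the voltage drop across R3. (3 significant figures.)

V ≈ 0.482 V

Series total: ΣR = 19.0 + 4.34 + 1.35 + 10.6 = 35.29 Ω.
Voltage divider: V = V_CC · (1.350 / 35.29) = 12.6 × 0.03825 = 0.4820 V.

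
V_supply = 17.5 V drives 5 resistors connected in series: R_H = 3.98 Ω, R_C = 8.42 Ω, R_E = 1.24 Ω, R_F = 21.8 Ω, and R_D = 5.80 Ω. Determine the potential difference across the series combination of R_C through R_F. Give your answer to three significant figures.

V ≈ 13.3 V

Total series resistance ΣR = 3.98 + 8.42 + 1.24 + 21.8 + 5.80 = 41.24 Ω.
R_{R_C..R_F} = 8.42 + 1.24 + 21.8 = 31.46 Ω.
Voltage divider: V = V_supply · (31.46 / 41.24) = 17.5 × 0.7629 = 13.35 V.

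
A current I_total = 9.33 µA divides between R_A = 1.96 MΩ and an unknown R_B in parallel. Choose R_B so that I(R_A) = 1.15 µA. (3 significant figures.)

R_B ≈ 0.276 MΩ

Two-branch current divider: I_A = I_total · R_B/(R_A + R_B).
With f = 0.1233, R_B = R_A · f/(1−f) = 1.96 × 0.1406 = 0.2756 MΩ.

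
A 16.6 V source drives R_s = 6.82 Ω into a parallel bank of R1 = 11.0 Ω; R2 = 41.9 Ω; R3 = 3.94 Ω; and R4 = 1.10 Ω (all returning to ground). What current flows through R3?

I ≈ 0.434 A

Parallel bank: R_p = 1/(1/11.0 + 1/41.9 + 1/3.94 + 1/1.10) = 0.7827 Ω.
V_A = 16.6 × 0.7827/7.603 = 1.709 V.
I(R3) = V_A / R3 = 1.709/3.94 = 0.4337 A.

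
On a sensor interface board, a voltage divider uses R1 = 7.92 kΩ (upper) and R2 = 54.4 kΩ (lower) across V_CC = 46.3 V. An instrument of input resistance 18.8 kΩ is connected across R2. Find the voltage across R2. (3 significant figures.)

V_out ≈ 29.5 V

The load sits in parallel with R2, giving an effective lower resistance R2' = R2·R_L/(R2+R_L) = 13.97 kΩ.
Voltage divider with the loaded lower leg: V_out = 46.3 × 13.97/(7.92 + 13.97) = 46.3 × 0.6382 = 29.55 V.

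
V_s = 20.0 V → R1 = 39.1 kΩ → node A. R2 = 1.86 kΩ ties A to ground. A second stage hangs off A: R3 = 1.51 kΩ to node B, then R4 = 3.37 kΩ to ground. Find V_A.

Looking into the second stage from A: R3 + R4 = 4.880 kΩ appears in parallel with R2.
Effective lower resistance at A: R2 ‖ 4.880 = 1.347 kΩ.
V_A = 20.0 × 1.347/(39.1 + 1.347) = 0.6659 V.

V_A ≈ 0.666 V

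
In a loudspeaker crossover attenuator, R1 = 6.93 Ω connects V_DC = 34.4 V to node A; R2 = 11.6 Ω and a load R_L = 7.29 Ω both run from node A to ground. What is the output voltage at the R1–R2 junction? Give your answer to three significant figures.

V_out ≈ 13.5 V

R2 ‖ R_L = (11.6 × 7.29)/(11.6 + 7.29) = 4.477 Ω.
Now apply the divider: V_out = 34.4 × 0.3925 = 13.50 V.
(Unloaded it would be 21.5 V; the load pulls it down.)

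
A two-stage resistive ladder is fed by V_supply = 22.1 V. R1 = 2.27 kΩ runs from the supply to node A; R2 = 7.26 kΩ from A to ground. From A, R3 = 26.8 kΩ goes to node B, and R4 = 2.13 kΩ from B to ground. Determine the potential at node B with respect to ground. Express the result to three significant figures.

V_B ≈ 1.17 V

Node A sees R2 in parallel with the series input of stage 2, R3 + R4 = 28.93 kΩ.
R2 ‖ (R3+R4) = 5.804 kΩ.
So V_A = 22.1 × 0.7188 = 15.89 V.
Stage 2 is unloaded, so V_B = V_A · R4/(R3+R4) = 15.89 × 2.13/28.93 = 1.170 V.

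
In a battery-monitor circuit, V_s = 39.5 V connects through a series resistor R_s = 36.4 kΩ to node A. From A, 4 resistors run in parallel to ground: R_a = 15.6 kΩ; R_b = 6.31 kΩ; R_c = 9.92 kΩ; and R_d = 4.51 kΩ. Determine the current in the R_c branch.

I ≈ 0.191 mA

Parallel bank: R_p = 1/(1/15.6 + 1/6.31 + 1/9.92 + 1/4.51) = 1.834 kΩ.
V_A by voltage divider: V_A = 39.5 × 1.834/(36.4 + 1.834) = 1.895 V.
I(R_c) = V_A / R_c = 1.895/9.92 = 0.1910 mA.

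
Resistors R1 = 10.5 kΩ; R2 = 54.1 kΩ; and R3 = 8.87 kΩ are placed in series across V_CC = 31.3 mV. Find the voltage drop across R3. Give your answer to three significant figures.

V ≈ 3.78 mV

ΣR = 10.5 + 54.1 + 8.87 = 73.47 kΩ.
By the voltage-divider rule, V = 31.3 × 8.870/73.47 = 3.779 mV.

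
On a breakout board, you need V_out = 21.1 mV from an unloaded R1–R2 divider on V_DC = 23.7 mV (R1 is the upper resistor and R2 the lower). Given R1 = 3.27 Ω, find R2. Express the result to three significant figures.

Required fraction k = V_out/V_DC = 0.8903.
So R2 = R1 · V_out/(V_DC − V_out) = 3.27 × 21.1/(23.7 − 21.1) = 3.27 × 8.115 = 26.54 Ω.

R2 ≈ 26.5 Ω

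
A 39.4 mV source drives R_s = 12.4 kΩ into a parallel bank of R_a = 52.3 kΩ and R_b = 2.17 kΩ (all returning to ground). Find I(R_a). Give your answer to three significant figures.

I ≈ 0.108 µA

Parallel bank: R_p = 1/(1/52.3 + 1/2.17) = 2.084 kΩ.
V_A = 39.4 × 2.084/14.48 = 5.668 mV.
I(R_a) = V_A / R_a = 5.668/52.3 = 0.1084 µA.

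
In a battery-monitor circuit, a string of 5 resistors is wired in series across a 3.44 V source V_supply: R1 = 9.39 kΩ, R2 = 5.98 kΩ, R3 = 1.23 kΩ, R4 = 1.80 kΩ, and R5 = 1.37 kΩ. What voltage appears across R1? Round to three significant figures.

V ≈ 1.63 V

Series total: ΣR = 9.39 + 5.98 + 1.23 + 1.80 + 1.37 = 19.77 kΩ.
Voltage divider: V = V_supply · (9.390 / 19.77) = 3.44 × 0.4750 = 1.634 V.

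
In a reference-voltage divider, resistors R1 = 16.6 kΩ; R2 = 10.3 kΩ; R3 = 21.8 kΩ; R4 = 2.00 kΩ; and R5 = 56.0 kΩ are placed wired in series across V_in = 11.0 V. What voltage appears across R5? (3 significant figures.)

Series total: ΣR = 16.6 + 10.3 + 21.8 + 2.00 + 56.0 = 106.7 kΩ.
Voltage divider: V = V_in · (56.00 / 106.7) = 11.0 × 0.5248 = 5.773 V.

V ≈ 5.77 V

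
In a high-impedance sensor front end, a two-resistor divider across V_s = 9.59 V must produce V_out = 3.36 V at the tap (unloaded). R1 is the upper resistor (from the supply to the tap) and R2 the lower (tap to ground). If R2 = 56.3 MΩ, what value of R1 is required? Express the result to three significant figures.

R1 ≈ 104 MΩ

Required fraction k = V_out/V_s = 0.3504.
Rearranging, R1 = R2·(1−k)/k = 56.3 × 1.854 = 104.4 MΩ.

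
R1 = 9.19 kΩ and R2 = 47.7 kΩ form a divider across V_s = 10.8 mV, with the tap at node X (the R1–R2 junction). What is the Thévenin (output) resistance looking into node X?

R_th ≈ 7.71 kΩ

Zeroing V_s shorts the top of R1 to ground, so R_th = R1 ‖ R2 = 7.705 kΩ.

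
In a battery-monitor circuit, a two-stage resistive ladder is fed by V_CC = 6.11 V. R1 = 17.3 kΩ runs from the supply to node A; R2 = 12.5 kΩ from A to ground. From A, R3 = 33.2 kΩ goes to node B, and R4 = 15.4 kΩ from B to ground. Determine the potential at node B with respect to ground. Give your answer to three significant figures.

Node A sees R2 in parallel with the series input of stage 2, R3 + R4 = 48.60 kΩ.
R2 ‖ (R3+R4) = 9.943 kΩ.
So V_A = 6.11 × 0.3650 = 2.230 V.
Then the unloaded second divider: V_B = V_A × R4/(R3+R4) = 2.230 × 0.3169 = 0.7066 V.

V_B ≈ 0.707 V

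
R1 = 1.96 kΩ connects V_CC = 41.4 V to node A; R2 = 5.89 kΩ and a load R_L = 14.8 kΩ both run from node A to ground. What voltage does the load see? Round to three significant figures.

R2 ‖ R_L = (5.89 × 14.8)/(5.89 + 14.8) = 4.213 kΩ.
Then V_out = V_CC · R2'/(R1 + R2') = 41.4 × 4.213/6.173 = 28.26 V.
(Unloaded it would be 31.1 V; the load pulls it down.)

V_out ≈ 28.3 V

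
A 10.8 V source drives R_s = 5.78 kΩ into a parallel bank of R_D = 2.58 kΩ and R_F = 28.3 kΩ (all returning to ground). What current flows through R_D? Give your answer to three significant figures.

I ≈ 1.22 mA

Parallel bank: R_p = 1/(1/2.58 + 1/28.3) = 2.364 kΩ.
Node voltage V_A = V_DC · R_p/(R_s + R_p) = 10.8 × 0.2903 = 3.135 V.
I(R_D) = V_A / R_D = 3.135/2.58 = 1.215 mA.
(Equivalently: I_total = 1.326 mA, then current-divider fraction G_k/ΣG = 0.9165.)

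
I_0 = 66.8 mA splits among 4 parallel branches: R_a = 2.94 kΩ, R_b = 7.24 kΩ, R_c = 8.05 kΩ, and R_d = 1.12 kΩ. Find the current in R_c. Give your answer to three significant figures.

I ≈ 5.55 mA

Total conductance ΣG = 1/2.94 + 1/7.24 + 1/8.05 + 1/1.12 = 1.495 (units of 1/kΩ).
By the current-divider rule, I = I_0 · G_k/ΣG = 66.8 × 0.08307 = 5.549 mA.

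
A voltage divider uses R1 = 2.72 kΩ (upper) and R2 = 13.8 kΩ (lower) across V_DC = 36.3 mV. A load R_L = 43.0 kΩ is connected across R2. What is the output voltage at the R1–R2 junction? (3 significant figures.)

V_out ≈ 28.8 mV

The load sits in parallel with R2, giving an effective lower resistance R2' = R2·R_L/(R2+R_L) = 10.45 kΩ.
Now apply the divider: V_out = 36.3 × 0.7934 = 28.80 mV.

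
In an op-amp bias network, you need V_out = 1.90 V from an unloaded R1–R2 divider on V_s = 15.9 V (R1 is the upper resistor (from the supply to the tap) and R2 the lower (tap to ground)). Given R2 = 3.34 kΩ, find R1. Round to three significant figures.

Required fraction k = V_out/V_s = 0.1195.
Rearranging, R1 = R2·(1−k)/k = 3.34 × 7.368 = 24.61 kΩ.

R1 ≈ 24.6 kΩ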